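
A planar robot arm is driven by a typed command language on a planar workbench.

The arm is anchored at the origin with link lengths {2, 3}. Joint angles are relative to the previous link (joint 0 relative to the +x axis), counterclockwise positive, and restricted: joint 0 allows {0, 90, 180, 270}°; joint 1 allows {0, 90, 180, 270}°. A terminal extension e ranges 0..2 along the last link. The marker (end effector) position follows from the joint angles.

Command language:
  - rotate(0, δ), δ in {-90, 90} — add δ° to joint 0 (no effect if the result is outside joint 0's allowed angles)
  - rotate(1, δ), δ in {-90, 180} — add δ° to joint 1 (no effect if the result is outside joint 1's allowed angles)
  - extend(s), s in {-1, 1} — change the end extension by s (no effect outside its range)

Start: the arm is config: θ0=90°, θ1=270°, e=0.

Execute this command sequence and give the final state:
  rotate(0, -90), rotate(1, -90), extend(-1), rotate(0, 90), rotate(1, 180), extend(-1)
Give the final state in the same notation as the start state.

start: config: θ0=90°, θ1=270°, e=0
[1] after rotate(0, -90): config: θ0=0°, θ1=270°, e=0
[2] after rotate(1, -90): config: θ0=0°, θ1=180°, e=0
[3] after extend(-1): config: θ0=0°, θ1=180°, e=0
[4] after rotate(0, 90): config: θ0=90°, θ1=180°, e=0
[5] after rotate(1, 180): config: θ0=90°, θ1=0°, e=0
[6] after extend(-1): config: θ0=90°, θ1=0°, e=0

config: θ0=90°, θ1=0°, e=0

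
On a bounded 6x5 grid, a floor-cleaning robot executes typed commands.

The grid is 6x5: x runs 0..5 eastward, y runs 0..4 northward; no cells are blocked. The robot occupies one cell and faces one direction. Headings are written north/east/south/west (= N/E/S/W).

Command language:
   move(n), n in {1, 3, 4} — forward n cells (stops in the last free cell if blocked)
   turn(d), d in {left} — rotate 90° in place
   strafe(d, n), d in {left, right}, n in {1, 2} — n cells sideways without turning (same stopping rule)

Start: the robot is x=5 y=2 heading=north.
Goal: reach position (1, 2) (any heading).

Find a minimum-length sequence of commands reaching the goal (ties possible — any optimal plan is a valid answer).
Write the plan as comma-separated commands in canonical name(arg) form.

from: x=5 y=2 heading=north
t=1 turn(left) ⇒ x=5 y=2 heading=west
t=2 move(4) ⇒ x=1 y=2 heading=west
nothing shorter than 2 reaches the goal.

turn(left), move(4)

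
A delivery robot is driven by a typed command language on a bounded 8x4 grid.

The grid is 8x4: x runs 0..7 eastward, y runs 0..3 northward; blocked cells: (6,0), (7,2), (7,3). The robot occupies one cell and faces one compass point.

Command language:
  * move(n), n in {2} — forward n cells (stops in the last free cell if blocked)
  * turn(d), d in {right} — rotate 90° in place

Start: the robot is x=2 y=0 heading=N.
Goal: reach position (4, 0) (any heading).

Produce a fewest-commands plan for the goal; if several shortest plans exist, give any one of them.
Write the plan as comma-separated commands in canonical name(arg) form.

initial: x=2 y=0 heading=N
1. turn(right) → x=2 y=0 heading=E
2. move(2) → x=4 y=0 heading=E
nothing shorter than 2 reaches the goal.

turn(right), move(2)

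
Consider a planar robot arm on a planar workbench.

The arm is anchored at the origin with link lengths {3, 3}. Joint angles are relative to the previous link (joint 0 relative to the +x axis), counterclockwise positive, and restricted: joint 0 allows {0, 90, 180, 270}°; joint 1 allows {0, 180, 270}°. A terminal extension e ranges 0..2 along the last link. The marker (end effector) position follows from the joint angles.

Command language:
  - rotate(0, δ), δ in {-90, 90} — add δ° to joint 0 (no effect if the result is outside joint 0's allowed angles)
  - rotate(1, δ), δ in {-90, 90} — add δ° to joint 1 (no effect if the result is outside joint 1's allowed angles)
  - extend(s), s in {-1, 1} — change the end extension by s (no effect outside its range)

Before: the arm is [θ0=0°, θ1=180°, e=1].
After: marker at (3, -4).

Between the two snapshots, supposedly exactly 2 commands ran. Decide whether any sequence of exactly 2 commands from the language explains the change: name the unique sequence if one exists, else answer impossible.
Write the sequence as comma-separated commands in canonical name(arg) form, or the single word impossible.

rotate(1, -90), rotate(1, 90)

key: order matters: swapping rotate(1, -90) and rotate(1, 90) lands elsewhere
begin: [θ0=0°, θ1=180°, e=1]
t=1 rotate(1, -90) ⇒ [θ0=0°, θ1=180°, e=1]
t=2 rotate(1, 90) ⇒ [θ0=0°, θ1=270°, e=1]
no rival 2-sequence matches.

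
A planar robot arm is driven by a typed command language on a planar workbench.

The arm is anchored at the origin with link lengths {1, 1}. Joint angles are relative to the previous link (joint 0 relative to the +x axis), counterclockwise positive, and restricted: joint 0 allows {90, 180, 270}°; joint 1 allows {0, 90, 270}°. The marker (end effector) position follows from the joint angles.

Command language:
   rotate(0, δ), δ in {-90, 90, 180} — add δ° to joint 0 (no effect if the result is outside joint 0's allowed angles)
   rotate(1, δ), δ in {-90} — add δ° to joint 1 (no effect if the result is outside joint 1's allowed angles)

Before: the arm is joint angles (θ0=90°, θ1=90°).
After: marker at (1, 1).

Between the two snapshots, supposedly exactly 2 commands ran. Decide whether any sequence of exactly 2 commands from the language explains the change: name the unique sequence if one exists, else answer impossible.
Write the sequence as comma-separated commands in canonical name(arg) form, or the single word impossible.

initial: joint angles (θ0=90°, θ1=90°)
1. rotate(1, -90) → joint angles (θ0=90°, θ1=0°)
2. rotate(1, -90) → joint angles (θ0=90°, θ1=270°)
no rival 2-sequence matches.

rotate(1, -90), rotate(1, -90)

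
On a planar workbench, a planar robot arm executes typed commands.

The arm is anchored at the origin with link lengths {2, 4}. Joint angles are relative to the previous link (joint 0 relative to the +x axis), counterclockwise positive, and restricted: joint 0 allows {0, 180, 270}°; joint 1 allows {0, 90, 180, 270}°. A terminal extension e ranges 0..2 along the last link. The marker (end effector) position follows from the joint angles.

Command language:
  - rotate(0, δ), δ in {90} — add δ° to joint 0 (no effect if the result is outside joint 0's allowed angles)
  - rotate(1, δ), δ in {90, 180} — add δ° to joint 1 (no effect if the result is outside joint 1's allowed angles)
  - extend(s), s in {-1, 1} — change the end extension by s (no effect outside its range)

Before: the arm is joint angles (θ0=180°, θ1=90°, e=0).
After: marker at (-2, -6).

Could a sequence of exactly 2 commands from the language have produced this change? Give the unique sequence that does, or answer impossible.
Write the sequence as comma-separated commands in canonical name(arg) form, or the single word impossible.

from: joint angles (θ0=180°, θ1=90°, e=0)
1. extend(1) → joint angles (θ0=180°, θ1=90°, e=1)
2. extend(1) → joint angles (θ0=180°, θ1=90°, e=2)
no other 2-command option fits: unique.

extend(1), extend(1)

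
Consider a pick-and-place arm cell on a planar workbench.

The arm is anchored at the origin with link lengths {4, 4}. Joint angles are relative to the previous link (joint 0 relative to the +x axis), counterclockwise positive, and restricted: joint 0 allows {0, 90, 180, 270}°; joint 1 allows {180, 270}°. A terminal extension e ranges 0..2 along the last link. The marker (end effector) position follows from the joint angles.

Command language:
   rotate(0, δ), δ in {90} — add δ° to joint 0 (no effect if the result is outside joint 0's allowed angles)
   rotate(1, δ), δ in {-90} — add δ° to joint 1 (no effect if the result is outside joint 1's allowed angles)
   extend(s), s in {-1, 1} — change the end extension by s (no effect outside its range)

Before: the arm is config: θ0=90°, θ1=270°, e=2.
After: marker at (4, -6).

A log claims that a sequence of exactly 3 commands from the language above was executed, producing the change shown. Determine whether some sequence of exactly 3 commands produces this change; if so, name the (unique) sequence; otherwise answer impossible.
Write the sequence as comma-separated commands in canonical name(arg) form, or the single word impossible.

rotate(0, 90), rotate(0, 90), rotate(0, 90)

t0: config: θ0=90°, θ1=270°, e=2
1. rotate(0, 90) → config: θ0=180°, θ1=270°, e=2
2. rotate(0, 90) → config: θ0=270°, θ1=270°, e=2
3. rotate(0, 90) → config: θ0=0°, θ1=270°, e=2
no other 3-command option fits: unique.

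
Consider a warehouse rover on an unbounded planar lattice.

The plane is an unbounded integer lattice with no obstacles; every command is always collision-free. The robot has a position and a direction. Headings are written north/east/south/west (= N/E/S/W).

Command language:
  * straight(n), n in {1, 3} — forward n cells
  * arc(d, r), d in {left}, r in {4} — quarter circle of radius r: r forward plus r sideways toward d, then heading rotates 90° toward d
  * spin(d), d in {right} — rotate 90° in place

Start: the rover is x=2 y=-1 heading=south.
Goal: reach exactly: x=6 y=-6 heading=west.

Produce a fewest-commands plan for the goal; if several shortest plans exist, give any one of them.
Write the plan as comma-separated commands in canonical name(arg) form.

arc(left, 4), spin(right), straight(1), spin(right)

t0: x=2 y=-1 heading=south
1. arc(left, 4) → x=6 y=-5 heading=east
2. spin(right) → x=6 y=-5 heading=south
3. straight(1) → x=6 y=-6 heading=south
4. spin(right) → x=6 y=-6 heading=west
shorter routes all fall short; 4 is best.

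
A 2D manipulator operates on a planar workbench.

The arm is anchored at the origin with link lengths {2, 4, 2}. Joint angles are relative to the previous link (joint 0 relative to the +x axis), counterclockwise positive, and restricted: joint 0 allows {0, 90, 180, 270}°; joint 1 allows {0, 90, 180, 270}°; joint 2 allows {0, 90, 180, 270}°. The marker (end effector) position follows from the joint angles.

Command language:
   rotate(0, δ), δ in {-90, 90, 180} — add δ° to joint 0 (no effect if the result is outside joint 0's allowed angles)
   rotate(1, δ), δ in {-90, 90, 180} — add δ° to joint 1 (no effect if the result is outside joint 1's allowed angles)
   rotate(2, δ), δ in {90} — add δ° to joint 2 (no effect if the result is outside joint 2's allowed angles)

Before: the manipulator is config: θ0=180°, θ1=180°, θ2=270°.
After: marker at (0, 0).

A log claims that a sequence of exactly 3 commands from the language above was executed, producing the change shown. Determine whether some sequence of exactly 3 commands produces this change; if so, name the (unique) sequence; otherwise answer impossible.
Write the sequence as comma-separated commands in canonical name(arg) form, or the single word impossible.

initial: config: θ0=180°, θ1=180°, θ2=270°
1. rotate(2, 90) → config: θ0=180°, θ1=180°, θ2=0°
2. rotate(2, 90) → config: θ0=180°, θ1=180°, θ2=90°
3. rotate(2, 90) → config: θ0=180°, θ1=180°, θ2=180°
uniquely the one of 343 3-step routes that fits.

rotate(2, 90), rotate(2, 90), rotate(2, 90)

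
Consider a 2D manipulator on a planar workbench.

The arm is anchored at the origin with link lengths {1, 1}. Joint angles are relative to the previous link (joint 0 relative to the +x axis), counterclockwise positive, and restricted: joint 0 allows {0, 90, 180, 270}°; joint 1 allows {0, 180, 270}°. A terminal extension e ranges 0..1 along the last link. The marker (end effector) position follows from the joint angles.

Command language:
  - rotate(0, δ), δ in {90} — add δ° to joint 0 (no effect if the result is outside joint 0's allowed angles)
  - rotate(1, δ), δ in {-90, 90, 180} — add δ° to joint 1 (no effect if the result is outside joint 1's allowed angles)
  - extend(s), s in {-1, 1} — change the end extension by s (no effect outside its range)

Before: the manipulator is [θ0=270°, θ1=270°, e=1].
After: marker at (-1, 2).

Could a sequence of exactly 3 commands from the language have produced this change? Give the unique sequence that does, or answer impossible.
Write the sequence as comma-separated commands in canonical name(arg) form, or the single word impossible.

t0: [θ0=270°, θ1=270°, e=1]
[1] after rotate(0, 90): [θ0=0°, θ1=270°, e=1]
[2] after rotate(0, 90): [θ0=90°, θ1=270°, e=1]
[3] after rotate(0, 90): [θ0=180°, θ1=270°, e=1]
uniquely the one of 216 3-step routes that fits.

rotate(0, 90), rotate(0, 90), rotate(0, 90)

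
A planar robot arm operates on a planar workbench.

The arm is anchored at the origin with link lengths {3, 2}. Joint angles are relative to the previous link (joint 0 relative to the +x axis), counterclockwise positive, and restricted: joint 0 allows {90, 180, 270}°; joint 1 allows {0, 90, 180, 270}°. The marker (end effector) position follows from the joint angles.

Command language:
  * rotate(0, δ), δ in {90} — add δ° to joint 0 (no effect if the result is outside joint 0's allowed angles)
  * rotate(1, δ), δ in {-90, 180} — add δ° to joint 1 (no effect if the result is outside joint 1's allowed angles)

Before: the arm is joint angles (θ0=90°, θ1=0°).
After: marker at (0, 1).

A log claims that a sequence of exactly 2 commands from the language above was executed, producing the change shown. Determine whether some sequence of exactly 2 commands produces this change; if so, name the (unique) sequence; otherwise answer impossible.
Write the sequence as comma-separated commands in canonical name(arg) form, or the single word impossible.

rotate(1, -90), rotate(1, -90)

initial: joint angles (θ0=90°, θ1=0°)
1. rotate(1, -90) → joint angles (θ0=90°, θ1=270°)
2. rotate(1, -90) → joint angles (θ0=90°, θ1=180°)
no other 2-command option fits: unique.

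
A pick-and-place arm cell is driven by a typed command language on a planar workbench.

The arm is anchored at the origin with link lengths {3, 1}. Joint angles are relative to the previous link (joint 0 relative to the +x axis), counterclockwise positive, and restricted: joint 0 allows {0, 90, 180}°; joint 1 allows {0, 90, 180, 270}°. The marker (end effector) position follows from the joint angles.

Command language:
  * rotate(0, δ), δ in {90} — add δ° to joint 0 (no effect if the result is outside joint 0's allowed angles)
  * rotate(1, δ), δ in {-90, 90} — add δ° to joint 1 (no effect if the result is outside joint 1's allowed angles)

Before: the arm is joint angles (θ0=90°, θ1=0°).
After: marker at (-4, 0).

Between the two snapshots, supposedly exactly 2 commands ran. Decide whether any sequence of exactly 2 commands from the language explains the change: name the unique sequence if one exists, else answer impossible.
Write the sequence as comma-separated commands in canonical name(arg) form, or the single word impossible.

rotate(0, 90), rotate(0, 90)

start: joint angles (θ0=90°, θ1=0°)
1. rotate(0, 90) → joint angles (θ0=180°, θ1=0°)
2. rotate(0, 90) → joint angles (θ0=180°, θ1=0°)
all 9 alternatives checked — unique.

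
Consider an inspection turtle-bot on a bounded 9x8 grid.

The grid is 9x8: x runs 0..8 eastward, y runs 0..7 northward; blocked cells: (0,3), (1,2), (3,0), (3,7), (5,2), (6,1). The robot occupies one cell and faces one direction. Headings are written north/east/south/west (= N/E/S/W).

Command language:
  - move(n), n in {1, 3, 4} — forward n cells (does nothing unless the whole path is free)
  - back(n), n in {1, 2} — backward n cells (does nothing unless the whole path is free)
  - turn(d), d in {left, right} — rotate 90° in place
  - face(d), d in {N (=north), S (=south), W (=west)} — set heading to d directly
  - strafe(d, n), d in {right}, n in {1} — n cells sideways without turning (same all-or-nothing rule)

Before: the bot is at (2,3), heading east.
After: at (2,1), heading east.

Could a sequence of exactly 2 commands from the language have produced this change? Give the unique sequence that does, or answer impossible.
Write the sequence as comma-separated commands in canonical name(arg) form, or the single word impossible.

key: heading stays E — no command in the sequence turns
start: at (2,3), heading east
t=1 strafe(right, 1) ⇒ at (2,2), heading east
t=2 strafe(right, 1) ⇒ at (2,1), heading east
no other 2-command option fits: unique.

strafe(right, 1), strafe(right, 1)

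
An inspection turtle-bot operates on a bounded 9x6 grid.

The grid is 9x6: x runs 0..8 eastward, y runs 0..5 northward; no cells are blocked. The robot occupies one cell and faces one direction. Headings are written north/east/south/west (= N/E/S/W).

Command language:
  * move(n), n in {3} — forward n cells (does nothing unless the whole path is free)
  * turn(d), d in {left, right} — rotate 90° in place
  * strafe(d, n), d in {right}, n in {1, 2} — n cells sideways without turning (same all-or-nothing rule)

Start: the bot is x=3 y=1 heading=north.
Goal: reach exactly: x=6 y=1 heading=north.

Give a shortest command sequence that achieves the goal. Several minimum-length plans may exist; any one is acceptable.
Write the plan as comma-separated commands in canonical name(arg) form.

strafe(right, 2), strafe(right, 1)

initial: x=3 y=1 heading=north
[1] after strafe(right, 2): x=5 y=1 heading=north
[2] after strafe(right, 1): x=6 y=1 heading=north
minimal: 2 command(s), checked below 2.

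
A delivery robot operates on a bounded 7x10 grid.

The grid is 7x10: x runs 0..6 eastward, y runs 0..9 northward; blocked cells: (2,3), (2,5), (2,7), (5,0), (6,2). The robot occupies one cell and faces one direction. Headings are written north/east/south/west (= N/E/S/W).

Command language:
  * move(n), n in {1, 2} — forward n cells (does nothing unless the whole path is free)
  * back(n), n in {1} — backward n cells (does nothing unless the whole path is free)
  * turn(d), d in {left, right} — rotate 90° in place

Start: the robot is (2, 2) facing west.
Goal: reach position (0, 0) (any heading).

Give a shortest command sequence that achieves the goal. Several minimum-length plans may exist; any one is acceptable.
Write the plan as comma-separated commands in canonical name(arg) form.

from: (2, 2) facing west
[1] after move(2): (0, 2) facing west
[2] after turn(left): (0, 2) facing south
[3] after move(2): (0, 0) facing south
no 2-step plan works, so 3 is optimal.

move(2), turn(left), move(2)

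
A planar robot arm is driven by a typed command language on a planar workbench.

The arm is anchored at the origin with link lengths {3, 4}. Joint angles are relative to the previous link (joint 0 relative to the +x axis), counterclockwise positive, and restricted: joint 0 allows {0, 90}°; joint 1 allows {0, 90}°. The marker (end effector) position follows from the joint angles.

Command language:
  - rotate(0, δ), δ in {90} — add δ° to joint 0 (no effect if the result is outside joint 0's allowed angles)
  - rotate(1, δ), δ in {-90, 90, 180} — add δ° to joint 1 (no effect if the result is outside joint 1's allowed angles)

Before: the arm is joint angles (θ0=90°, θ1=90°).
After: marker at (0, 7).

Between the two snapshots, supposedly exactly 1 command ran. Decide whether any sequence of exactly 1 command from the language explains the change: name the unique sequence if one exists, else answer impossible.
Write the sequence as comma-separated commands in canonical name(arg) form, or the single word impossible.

rotate(1, -90)

start: joint angles (θ0=90°, θ1=90°)
[1] after rotate(1, -90): joint angles (θ0=90°, θ1=0°)
uniquely the one of 4 1-step routes that fits.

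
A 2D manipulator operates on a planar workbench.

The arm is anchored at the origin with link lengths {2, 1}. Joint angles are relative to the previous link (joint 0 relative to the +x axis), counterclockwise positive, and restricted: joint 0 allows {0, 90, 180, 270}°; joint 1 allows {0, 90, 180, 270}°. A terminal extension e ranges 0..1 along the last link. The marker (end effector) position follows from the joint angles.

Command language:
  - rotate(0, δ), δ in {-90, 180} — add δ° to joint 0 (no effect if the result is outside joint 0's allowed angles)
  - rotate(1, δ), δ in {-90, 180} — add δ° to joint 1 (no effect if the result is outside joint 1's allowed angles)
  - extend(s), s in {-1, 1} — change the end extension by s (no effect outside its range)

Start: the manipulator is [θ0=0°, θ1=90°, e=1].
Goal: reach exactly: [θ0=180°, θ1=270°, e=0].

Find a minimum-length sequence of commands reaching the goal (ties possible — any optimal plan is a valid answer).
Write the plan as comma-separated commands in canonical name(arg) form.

rotate(1, 180), extend(-1), rotate(0, 180)

t0: [θ0=0°, θ1=90°, e=1]
[1] after rotate(1, 180): [θ0=0°, θ1=270°, e=1]
[2] after extend(-1): [θ0=0°, θ1=270°, e=0]
[3] after rotate(0, 180): [θ0=180°, θ1=270°, e=0]
nothing shorter than 3 reaches the goal.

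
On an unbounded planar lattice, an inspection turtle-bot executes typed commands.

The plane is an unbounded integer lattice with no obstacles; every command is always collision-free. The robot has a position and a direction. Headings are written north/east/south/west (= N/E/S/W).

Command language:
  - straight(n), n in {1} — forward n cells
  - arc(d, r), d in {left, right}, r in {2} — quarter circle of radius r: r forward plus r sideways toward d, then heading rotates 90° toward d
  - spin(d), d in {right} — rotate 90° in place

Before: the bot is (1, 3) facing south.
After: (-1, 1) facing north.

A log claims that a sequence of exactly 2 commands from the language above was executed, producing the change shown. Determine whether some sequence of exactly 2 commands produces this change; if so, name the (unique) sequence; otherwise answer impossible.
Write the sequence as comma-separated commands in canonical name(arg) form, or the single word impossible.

key: position moved to (-1,1) AND the heading swung to N — translation plus rotation needed
t0: (1, 3) facing south
step 1 (arc(right, 2)): (-1, 1) facing west
step 2 (spin(right)): (-1, 1) facing north
all 16 alternatives checked — unique.

arc(right, 2), spin(right)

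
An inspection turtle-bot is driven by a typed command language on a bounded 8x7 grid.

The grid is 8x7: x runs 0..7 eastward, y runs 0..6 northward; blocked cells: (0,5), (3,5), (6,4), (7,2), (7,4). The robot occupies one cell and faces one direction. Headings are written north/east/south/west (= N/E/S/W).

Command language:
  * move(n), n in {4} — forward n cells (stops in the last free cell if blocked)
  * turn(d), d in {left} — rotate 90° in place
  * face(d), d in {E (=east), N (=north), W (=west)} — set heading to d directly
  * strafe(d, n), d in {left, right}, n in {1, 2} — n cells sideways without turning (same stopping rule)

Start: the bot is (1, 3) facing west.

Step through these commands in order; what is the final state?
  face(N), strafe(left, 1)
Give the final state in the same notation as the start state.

(0, 3) facing north

start: (1, 3) facing west
1. face(N) → (1, 3) facing north
2. strafe(left, 1) → (0, 3) facing north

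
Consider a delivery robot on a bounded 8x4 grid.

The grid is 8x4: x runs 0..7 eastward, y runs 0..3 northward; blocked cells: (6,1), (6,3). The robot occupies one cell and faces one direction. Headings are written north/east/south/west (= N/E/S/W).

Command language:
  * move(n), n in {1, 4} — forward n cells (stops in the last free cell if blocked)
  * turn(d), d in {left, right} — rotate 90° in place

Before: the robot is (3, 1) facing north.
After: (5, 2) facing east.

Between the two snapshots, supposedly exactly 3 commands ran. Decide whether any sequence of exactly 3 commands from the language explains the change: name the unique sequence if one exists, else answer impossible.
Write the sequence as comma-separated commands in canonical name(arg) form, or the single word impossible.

impossible

no 3-step route produces this change.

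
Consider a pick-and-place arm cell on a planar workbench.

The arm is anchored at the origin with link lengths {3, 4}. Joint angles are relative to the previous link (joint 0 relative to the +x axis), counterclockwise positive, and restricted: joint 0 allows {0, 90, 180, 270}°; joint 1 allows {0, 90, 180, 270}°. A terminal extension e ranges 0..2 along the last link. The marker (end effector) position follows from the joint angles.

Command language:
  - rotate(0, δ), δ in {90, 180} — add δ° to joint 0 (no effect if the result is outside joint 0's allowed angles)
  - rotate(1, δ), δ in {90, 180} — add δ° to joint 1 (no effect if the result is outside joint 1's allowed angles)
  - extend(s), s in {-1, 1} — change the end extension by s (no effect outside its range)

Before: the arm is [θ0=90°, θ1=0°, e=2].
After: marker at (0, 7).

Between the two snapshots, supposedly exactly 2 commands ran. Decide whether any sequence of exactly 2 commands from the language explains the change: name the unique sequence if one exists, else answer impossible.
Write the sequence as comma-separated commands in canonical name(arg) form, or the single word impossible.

extend(-1), extend(-1)

t0: [θ0=90°, θ1=0°, e=2]
1. extend(-1) → [θ0=90°, θ1=0°, e=1]
2. extend(-1) → [θ0=90°, θ1=0°, e=0]
all 36 alternatives checked — unique.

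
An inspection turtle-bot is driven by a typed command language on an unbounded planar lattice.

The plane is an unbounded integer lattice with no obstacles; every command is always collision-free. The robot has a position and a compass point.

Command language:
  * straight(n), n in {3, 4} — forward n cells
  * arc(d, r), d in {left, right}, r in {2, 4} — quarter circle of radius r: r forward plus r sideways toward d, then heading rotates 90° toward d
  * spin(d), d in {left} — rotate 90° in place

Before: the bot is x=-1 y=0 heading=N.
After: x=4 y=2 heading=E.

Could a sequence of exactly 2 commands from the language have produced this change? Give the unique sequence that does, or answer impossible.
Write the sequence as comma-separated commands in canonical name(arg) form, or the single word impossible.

key: running straight(3) before arc(right, 2) would end elsewhere — order is forced
t0: x=-1 y=0 heading=N
[1] after arc(right, 2): x=1 y=2 heading=E
[2] after straight(3): x=4 y=2 heading=E
all 49 alternatives checked — unique.

arc(right, 2), straight(3)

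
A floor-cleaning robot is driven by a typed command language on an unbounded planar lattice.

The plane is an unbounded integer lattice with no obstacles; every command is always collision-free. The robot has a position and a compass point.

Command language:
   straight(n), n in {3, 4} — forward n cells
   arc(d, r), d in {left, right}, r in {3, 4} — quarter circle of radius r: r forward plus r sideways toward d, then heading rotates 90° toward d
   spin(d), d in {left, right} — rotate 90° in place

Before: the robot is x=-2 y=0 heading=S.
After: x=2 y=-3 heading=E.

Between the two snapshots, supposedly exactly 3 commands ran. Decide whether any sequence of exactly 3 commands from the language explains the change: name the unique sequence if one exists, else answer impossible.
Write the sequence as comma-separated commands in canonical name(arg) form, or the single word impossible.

straight(3), spin(left), straight(4)

key: cell and facing (now E) both changed — the 3 commands mix motion and turning
start: x=-2 y=0 heading=S
step 1 (straight(3)): x=-2 y=-3 heading=S
step 2 (spin(left)): x=-2 y=-3 heading=E
step 3 (straight(4)): x=2 y=-3 heading=E
all 512 alternatives checked — unique.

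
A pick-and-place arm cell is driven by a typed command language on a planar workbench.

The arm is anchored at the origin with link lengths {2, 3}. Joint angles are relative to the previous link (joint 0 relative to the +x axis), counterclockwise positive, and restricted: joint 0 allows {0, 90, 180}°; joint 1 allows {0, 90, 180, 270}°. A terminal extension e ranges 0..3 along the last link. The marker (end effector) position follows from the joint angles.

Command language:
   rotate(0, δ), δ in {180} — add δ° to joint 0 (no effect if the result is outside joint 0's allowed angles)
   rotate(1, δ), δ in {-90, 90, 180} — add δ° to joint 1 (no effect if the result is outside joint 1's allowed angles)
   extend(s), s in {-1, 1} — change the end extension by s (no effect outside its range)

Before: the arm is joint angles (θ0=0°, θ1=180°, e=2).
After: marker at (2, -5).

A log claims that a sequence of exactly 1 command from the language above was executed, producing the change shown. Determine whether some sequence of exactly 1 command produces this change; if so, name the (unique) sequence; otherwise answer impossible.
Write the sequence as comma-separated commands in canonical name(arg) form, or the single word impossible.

rotate(1, 90)

begin: joint angles (θ0=0°, θ1=180°, e=2)
1. rotate(1, 90) → joint angles (θ0=0°, θ1=270°, e=2)
no rival 1-sequence matches.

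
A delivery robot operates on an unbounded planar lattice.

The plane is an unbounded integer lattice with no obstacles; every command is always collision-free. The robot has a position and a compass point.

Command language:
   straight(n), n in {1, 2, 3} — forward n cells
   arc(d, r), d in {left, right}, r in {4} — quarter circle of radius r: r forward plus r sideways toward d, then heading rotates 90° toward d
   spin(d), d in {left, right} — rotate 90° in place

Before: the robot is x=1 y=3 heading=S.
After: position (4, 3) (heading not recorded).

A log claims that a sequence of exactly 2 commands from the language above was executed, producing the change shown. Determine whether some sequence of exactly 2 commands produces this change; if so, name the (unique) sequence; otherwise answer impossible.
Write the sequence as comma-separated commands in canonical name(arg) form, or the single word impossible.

key: running straight(3) before spin(left) would end elsewhere — order is forced
start: x=1 y=3 heading=S
1. spin(left) → x=1 y=3 heading=E
2. straight(3) → x=4 y=3 heading=E
no rival 2-sequence matches.

spin(left), straight(3)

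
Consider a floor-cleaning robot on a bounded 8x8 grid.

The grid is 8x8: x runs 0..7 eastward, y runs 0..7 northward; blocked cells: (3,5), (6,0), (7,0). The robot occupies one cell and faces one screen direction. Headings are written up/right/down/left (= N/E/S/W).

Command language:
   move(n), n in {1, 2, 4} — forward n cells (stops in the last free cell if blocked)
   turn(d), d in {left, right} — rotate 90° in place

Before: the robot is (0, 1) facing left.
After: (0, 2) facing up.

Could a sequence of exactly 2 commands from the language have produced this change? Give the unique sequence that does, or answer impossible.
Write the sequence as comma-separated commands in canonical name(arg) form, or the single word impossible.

key: running move(1) before turn(right) would end elsewhere — order is forced
from: (0, 1) facing left
1. turn(right) → (0, 1) facing up
2. move(1) → (0, 2) facing up
no rival 2-sequence matches.

turn(right), move(1)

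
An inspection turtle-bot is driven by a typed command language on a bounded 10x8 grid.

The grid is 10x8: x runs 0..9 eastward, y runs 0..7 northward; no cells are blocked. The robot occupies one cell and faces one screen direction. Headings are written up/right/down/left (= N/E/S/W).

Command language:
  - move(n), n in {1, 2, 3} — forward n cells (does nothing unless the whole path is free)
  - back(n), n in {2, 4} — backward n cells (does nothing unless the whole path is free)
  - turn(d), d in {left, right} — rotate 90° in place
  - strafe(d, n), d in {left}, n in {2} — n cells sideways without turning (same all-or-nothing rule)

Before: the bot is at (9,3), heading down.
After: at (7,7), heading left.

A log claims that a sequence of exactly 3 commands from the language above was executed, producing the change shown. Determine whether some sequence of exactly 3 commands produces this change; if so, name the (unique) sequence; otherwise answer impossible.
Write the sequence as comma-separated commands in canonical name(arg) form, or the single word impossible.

back(4), turn(right), move(2)

key: running move(2) before back(4) would end elsewhere — order is forced
begin: at (9,3), heading down
t=1 back(4) ⇒ at (9,7), heading down
t=2 turn(right) ⇒ at (9,7), heading left
t=3 move(2) ⇒ at (7,7), heading left
all 512 alternatives checked — unique.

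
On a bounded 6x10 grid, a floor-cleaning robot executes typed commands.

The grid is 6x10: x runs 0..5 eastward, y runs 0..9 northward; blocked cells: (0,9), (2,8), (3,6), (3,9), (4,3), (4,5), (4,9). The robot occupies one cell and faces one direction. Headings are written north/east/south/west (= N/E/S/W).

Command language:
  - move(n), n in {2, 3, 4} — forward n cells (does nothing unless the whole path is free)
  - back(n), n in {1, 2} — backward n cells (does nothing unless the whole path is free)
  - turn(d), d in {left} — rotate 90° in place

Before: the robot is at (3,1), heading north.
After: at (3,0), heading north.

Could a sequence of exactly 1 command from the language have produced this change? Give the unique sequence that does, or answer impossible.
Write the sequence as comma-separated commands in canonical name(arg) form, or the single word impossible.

back(1)

key: still facing N — the one step turns nothing
start: at (3,1), heading north
1. back(1) → at (3,0), heading north
no rival 1-sequence matches.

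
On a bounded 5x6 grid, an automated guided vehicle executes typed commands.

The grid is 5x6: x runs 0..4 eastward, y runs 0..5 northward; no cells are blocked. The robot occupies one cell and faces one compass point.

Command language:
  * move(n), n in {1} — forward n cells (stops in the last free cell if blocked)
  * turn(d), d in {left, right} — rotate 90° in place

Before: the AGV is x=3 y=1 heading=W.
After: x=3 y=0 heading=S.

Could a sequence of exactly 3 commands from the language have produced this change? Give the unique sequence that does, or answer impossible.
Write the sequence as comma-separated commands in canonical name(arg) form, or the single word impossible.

key: the second move(1) runs into the grid edge before its full distance
from: x=3 y=1 heading=W
[1] after turn(left): x=3 y=1 heading=S
[2] after move(1): x=3 y=0 heading=S
[3] after move(1): x=3 y=0 heading=S
no other 3-command option fits: unique.

turn(left), move(1), move(1)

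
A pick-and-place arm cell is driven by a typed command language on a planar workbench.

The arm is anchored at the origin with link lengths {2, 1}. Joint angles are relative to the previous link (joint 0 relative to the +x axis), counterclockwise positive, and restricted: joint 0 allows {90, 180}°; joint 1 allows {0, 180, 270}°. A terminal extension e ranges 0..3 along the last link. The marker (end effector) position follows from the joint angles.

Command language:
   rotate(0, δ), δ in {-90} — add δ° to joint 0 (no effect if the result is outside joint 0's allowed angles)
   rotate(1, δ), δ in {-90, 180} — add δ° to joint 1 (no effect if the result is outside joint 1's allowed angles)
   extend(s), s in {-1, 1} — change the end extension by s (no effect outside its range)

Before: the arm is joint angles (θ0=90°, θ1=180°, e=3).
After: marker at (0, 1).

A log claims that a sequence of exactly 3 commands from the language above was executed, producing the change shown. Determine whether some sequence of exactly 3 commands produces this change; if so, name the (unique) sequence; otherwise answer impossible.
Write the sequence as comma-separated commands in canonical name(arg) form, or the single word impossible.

extend(-1), extend(-1), extend(-1)

initial: joint angles (θ0=90°, θ1=180°, e=3)
1. extend(-1) → joint angles (θ0=90°, θ1=180°, e=2)
2. extend(-1) → joint angles (θ0=90°, θ1=180°, e=1)
3. extend(-1) → joint angles (θ0=90°, θ1=180°, e=0)
no other 3-command option fits: unique.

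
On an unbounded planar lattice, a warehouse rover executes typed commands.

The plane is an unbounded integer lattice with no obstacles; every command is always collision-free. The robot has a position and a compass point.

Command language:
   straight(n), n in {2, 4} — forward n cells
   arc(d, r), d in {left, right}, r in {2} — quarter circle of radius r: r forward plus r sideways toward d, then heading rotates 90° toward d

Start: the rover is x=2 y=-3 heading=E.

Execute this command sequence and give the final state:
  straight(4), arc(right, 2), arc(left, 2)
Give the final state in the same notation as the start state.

from: x=2 y=-3 heading=E
t=1 straight(4) ⇒ x=6 y=-3 heading=E
t=2 arc(right, 2) ⇒ x=8 y=-5 heading=S
t=3 arc(left, 2) ⇒ x=10 y=-7 heading=E

x=10 y=-7 heading=E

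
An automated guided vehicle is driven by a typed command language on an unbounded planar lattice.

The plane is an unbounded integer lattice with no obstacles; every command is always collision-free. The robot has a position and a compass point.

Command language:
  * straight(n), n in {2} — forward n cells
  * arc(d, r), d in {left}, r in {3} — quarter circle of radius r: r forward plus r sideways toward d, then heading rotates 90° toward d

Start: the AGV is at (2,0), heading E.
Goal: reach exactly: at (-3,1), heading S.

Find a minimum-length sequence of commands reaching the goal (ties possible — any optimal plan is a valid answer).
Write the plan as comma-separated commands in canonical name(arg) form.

begin: at (2,0), heading E
t=1 arc(left, 3) ⇒ at (5,3), heading N
t=2 arc(left, 3) ⇒ at (2,6), heading W
t=3 straight(2) ⇒ at (0,6), heading W
t=4 arc(left, 3) ⇒ at (-3,3), heading S
t=5 straight(2) ⇒ at (-3,1), heading S
shorter routes all fall short; 5 is best.

arc(left, 3), arc(left, 3), straight(2), arc(left, 3), straight(2)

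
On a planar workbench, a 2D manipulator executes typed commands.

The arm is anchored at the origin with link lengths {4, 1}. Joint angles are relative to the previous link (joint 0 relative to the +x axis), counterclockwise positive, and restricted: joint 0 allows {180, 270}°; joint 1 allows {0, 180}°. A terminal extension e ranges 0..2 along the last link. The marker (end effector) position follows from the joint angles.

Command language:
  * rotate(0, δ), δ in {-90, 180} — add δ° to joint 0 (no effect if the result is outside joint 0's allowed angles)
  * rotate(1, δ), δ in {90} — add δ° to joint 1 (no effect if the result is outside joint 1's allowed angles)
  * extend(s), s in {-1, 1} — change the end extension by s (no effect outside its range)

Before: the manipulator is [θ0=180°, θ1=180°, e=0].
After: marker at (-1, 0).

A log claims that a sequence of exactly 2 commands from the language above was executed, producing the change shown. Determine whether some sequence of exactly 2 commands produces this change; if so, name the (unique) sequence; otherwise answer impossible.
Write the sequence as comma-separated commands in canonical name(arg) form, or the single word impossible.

t0: [θ0=180°, θ1=180°, e=0]
step 1 (extend(1)): [θ0=180°, θ1=180°, e=1]
step 2 (extend(1)): [θ0=180°, θ1=180°, e=2]
no rival 2-sequence matches.

extend(1), extend(1)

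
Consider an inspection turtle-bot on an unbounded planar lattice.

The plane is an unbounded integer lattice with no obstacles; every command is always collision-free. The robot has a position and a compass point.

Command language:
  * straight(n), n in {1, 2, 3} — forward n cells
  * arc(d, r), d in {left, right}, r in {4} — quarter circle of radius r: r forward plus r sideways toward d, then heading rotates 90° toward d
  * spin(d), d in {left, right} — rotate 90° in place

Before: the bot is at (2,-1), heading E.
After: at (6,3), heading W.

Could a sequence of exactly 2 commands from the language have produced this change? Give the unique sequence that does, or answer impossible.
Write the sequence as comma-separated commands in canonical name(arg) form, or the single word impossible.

key: position moved to (6,3) AND the heading swung to W — translation plus rotation needed
initial: at (2,-1), heading E
1. arc(left, 4) → at (6,3), heading N
2. spin(left) → at (6,3), heading W
no other 2-command option fits: unique.

arc(left, 4), spin(left)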